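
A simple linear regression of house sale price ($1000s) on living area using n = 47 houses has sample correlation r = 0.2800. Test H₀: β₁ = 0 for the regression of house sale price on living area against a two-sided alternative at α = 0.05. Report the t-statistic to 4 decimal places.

t = 1.9566

t = r·√(n − 2)/√(1 − r²) = 0.2800·√45/√0.9216 = 1.9566.
df = n − 2 = 45.
Two-sided p ≈ 0.0566, which is ≥ 0.05, so fail to reject H₀.
The data do not give significant evidence of a linear association between living area and house sale price.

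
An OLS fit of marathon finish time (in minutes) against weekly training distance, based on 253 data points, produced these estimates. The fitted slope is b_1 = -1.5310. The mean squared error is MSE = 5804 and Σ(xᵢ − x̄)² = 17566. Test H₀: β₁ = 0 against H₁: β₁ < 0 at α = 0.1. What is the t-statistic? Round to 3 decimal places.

t = -2.663

SE(b_1) = √(MSE/Sₓₓ) = √(5804/17566) = 0.574814.
t = -1.5310 / 0.574814 = -2.663.
df = n − 2 = 251.
One-sided p ≈ 0.0041, which is < 0.1, so reject H₀.
There is evidence that the true slope on weekly training distance is negative.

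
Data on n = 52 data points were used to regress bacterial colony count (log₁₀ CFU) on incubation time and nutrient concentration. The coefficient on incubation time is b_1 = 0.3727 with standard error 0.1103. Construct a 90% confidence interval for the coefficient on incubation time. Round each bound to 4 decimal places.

df = n − k − 1 = 52 − 2 − 1 = 49.
t* = t_{0.05, 49} = 1.676551.
Margin = t* × SE = 1.676551 × 0.1103 = 0.184924.
CI: 0.3727 ± 0.184924 → (0.1878, 0.5576).
With 90% confidence, each one-unit increase in incubation time is associated with a change of between 0.1878 and 0.5576 log₁₀ CFU in bacterial colony count, holding the other predictors fixed.

(0.1878, 0.5576)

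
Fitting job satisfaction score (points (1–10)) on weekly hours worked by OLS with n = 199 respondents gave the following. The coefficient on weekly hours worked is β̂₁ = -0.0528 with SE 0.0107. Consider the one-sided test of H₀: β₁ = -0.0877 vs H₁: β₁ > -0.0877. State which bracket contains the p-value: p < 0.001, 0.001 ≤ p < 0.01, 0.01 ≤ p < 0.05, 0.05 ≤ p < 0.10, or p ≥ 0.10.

t = (-0.0528 − (-0.0877)) / 0.0107 = 3.262.
df = n − 2 = 199 − 2 = 197.
One-sided p = P(T_{197} > t) ≈ 0.0007.
So p < 0.001.

p < 0.001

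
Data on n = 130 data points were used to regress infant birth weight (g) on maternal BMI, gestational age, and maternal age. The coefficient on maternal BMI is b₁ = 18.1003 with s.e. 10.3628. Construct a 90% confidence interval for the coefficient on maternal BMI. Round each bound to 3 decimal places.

df = n − k − 1 = 130 − 3 − 1 = 126.
t* = t_{0.05, 126} = 1.657037.
Margin = t* × SE = 1.657037 × 10.3628 = 17.17154.
CI: 18.1003 ± 17.17154 → (0.929, 35.272).
With 90% confidence, each one-unit increase in maternal BMI is associated with a change of between 0.929 and 35.272 g in infant birth weight, holding the other predictors fixed.

(0.929, 35.272)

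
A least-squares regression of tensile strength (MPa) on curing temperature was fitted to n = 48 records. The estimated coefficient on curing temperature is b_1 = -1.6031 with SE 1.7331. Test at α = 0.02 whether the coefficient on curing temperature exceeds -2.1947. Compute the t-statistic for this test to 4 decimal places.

H₀: β₁ = -2.1947 vs H₁: β₁ > -2.1947.
t = (b_1 − β₁⁰)/SE = (-1.6031 − (-2.1947)) / 1.7331 = 0.3414.
df = n − 2 = 48 − 2 = 46.
One-sided p ≈ 0.3672, which is ≥ 0.02, so fail to reject H₀.
The data do not give significant evidence that the true slope on curing temperature exceeds -2.1947 MPa per unit.

t = 0.3414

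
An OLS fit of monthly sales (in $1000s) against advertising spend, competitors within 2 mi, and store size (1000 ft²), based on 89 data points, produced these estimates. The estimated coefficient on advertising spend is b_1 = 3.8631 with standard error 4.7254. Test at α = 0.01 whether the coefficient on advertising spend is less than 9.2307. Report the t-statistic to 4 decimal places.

t = -1.1359

H₀: β₁ = 9.2307 vs H₁: β₁ < 9.2307.
t = (b_1 − β₁⁰)/SE = (3.8631 − 9.2307) / 4.7254 = -1.1359.
df = n − k − 1 = 89 − 3 − 1 = 85.
One-sided p ≈ 0.1296, which is ≥ 0.01, so fail to reject H₀.
The data do not give significant evidence that the true slope on advertising spend is below 9.2307 $1000s per unit, holding the other predictors fixed.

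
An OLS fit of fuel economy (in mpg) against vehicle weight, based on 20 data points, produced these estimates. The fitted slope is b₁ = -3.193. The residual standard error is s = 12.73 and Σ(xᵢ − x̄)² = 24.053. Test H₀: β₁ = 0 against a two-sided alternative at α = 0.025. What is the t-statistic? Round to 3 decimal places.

t = -1.230

SE(b₁) = s/√Sₓₓ = 12.73/√24.053 = 2.59564.
t = -3.193 / 2.59564 = -1.230.
df = n − 2 = 18.
Two-sided p ≈ 0.2345, which is ≥ 0.025, so fail to reject H₀.
The data do not give significant evidence of an association between vehicle weight and fuel economy.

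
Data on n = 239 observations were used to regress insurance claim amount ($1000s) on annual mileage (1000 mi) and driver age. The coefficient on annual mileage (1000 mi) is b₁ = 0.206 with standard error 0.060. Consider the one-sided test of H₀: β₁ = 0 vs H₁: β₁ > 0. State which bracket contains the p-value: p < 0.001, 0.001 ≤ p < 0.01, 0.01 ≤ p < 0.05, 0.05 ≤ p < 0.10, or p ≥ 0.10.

t = 0.206 / 0.060 = 3.433.
df = n − k − 1 = 239 − 2 − 1 = 236.
One-sided p = P(T_{236} > t) ≈ 0.0004.
So p < 0.001.

p < 0.001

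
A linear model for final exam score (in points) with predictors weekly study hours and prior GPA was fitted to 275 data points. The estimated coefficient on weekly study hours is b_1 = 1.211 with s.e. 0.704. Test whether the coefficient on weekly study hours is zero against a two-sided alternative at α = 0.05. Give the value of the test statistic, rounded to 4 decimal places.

H₀: β₁ = 0 vs H₁: β₁ ≠ 0.
t = (b_1 − β₁⁰)/SE = 1.211 / 0.704 = 1.7202.
df = n − k − 1 = 275 − 2 − 1 = 272.
Two-sided p ≈ 0.0865, which is ≥ 0.05, so fail to reject H₀.
The data do not give significant evidence of an association between weekly study hours and final exam score, after adjusting for the other predictors.

t = 1.7202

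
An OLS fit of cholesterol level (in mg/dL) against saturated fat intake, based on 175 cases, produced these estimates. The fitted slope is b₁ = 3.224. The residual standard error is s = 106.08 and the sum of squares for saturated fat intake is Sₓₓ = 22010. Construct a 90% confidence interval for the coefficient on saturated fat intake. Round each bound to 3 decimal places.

(2.042, 4.406)

SE(b₁) = s/√Sₓₓ = 106.08/√22010 = 0.715029.
df = n − 2 = 173.
t* = t_{0.05, 173} = 1.653709.
Margin = t* × SE = 1.653709 × 0.715029 = 1.18245.
CI: 3.224 ± 1.18245 → (2.042, 4.406).
With 90% confidence, each one-unit increase in saturated fat intake is associated with a change of between 2.042 and 4.406 mg/dL in cholesterol level.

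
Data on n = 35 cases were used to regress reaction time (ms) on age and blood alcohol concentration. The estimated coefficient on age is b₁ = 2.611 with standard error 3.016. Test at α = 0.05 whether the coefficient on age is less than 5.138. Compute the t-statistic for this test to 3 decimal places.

t = -0.838

H₀: β₁ = 5.138 vs H₁: β₁ < 5.138.
t = (b₁ − β₁⁰)/SE = (2.611 − 5.138) / 3.016 = -0.838.
df = n − k − 1 = 35 − 2 − 1 = 32.
One-sided p ≈ 0.2042, which is ≥ 0.05, so fail to reject H₀.
The data do not give significant evidence that the true slope on age is below 5.138 ms per unit, holding the other predictors fixed.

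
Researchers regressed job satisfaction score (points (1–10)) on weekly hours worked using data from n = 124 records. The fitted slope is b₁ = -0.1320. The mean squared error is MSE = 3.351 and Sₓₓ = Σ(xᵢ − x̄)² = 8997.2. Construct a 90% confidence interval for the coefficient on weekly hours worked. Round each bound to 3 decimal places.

SE(b₁) = √(MSE/Sₓₓ) = √(3.351/8997.2) = 0.0192989.
df = n − 2 = 122.
t* = t_{0.05, 122} = 1.657439.
Margin = t* × SE = 1.657439 × 0.0192989 = 0.03199.
CI: -0.1320 ± 0.03199 → (-0.164, -0.100).
With 90% confidence, each one-unit increase in weekly hours worked is associated with a change of between -0.164 and -0.100 points (1–10) in job satisfaction score.

(-0.164, -0.100)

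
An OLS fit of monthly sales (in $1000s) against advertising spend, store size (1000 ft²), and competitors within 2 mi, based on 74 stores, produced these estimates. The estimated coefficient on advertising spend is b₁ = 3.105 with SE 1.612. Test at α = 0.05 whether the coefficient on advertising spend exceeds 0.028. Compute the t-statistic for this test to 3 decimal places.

t = 1.909

H₀: β₁ = 0.028 vs H₁: β₁ > 0.028.
t = (b₁ − β₁⁰)/SE = (3.105 − 0.028) / 1.612 = 1.909.
df = n − k − 1 = 74 − 3 − 1 = 70.
One-sided p ≈ 0.0302, which is < 0.05, so reject H₀.
There is evidence that the true slope on advertising spend exceeds 0.028 $1000s per unit, holding the other predictors fixed.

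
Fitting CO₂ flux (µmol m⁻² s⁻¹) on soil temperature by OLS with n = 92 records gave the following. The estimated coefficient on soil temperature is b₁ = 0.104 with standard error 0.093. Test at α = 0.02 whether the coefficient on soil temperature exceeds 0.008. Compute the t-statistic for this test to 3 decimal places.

H₀: β₁ = 0.008 vs H₁: β₁ > 0.008.
t = (b₁ − β₁⁰)/SE = (0.104 − 0.008) / 0.093 = 1.032.
df = n − 2 = 92 − 2 = 90.
One-sided p ≈ 0.1524, which is ≥ 0.02, so fail to reject H₀.
The data do not give significant evidence that the true slope on soil temperature exceeds 0.008 µmol m⁻² s⁻¹ per unit.

t = 1.032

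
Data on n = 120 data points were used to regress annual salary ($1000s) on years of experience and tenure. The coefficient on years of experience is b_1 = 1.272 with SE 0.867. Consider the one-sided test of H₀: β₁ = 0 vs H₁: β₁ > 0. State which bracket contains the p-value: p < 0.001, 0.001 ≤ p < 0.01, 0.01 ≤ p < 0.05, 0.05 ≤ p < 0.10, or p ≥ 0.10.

0.05 ≤ p < 0.10

t = 1.272 / 0.867 = 1.467.
df = n − k − 1 = 120 − 2 − 1 = 117.
One-sided p = P(T_{117} > t) ≈ 0.0725.
So 0.05 ≤ p < 0.10.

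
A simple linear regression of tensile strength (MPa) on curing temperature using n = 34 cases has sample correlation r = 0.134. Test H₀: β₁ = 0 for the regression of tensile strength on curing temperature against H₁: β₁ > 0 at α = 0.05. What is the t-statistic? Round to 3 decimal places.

t = 0.765

t = r·√(n − 2)/√(1 − r²) = 0.134·√32/√0.982044 = 0.765.
df = n − 2 = 32.
One-sided p ≈ 0.2250, which is ≥ 0.05, so fail to reject H₀.
The data do not give significant evidence of a linear association between curing temperature and tensile strength.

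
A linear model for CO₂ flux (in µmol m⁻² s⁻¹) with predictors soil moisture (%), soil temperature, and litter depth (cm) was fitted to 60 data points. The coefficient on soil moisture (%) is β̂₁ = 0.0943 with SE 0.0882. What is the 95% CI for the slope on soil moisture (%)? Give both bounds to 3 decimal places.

(-0.082, 0.271)

df = n − k − 1 = 60 − 3 − 1 = 56.
t* = t_{0.025, 56} = 2.003241.
Margin = t* × SE = 2.003241 × 0.0882 = 0.17669.
CI: 0.0943 ± 0.17669 → (-0.082, 0.271).
With 95% confidence, each one-unit increase in soil moisture (%) is associated with a change of between -0.082 and 0.271 µmol m⁻² s⁻¹ in CO₂ flux, holding the other predictors fixed.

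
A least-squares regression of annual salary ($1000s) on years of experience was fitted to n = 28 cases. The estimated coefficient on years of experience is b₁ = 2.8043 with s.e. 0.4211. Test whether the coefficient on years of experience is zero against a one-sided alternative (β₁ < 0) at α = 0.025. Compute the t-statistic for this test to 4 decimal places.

t = 6.6595

H₀: β₁ = 0 vs H₁: β₁ < 0.
t = (b₁ − β₁⁰)/SE = 2.8043 / 0.4211 = 6.6595.
df = n − 2 = 28 − 2 = 26.
One-sided p ≈ 1.0000, which is ≥ 0.025, so fail to reject H₀.
The data do not give significant evidence that the true slope on years of experience is negative.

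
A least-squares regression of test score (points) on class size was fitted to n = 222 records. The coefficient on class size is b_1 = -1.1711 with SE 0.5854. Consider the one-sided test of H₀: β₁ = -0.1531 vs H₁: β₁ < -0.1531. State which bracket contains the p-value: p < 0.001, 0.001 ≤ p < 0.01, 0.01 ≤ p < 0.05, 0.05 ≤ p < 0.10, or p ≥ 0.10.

t = (-1.1711 − (-0.1531)) / 0.5854 = -1.739.
df = n − 2 = 222 − 2 = 220.
One-sided p = P(T_{220} < t) ≈ 0.0417.
So 0.01 ≤ p < 0.05.

0.01 ≤ p < 0.05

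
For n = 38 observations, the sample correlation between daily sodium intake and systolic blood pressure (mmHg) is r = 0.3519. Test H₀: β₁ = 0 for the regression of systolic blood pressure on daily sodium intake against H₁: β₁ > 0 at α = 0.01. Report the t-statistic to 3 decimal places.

t = r·√(n − 2)/√(1 − r²) = 0.3519·√36/√0.876166 = 2.256.
df = n − 2 = 36.
One-sided p ≈ 0.0151, which is ≥ 0.01, so fail to reject H₀.
The data do not give significant evidence of a linear association between daily sodium intake and systolic blood pressure.

t = 2.256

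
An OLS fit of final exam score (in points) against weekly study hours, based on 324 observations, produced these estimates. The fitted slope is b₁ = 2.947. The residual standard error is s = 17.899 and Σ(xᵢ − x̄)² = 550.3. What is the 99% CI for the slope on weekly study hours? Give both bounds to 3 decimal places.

(0.970, 4.924)

SE(b₁) = s/√Sₓₓ = 17.899/√550.3 = 0.763008.
df = n − 2 = 322.
t* = t_{0.005, 322} = 2.591184.
Margin = t* × SE = 2.591184 × 0.763008 = 1.97709.
CI: 2.947 ± 1.97709 → (0.970, 4.924).
With 99% confidence, each one-unit increase in weekly study hours is associated with a change of between 0.970 and 4.924 points in final exam score.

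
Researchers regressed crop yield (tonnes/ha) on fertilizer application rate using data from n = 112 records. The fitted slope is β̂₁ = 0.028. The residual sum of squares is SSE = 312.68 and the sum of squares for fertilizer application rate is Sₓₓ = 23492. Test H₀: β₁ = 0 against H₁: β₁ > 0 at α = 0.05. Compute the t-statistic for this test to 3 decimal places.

MSE = SSE/(n − 2) = 312.68/110 = 2.84255.
SE(β̂₁) = √(MSE/Sₓₓ) = √(2.84255/23492) = 0.011.
t = 0.028 / 0.011 = 2.545.
df = n − 2 = 110.
One-sided p ≈ 0.0061, which is < 0.05, so reject H₀.
There is evidence that the true slope on fertilizer application rate is positive.

t = 2.545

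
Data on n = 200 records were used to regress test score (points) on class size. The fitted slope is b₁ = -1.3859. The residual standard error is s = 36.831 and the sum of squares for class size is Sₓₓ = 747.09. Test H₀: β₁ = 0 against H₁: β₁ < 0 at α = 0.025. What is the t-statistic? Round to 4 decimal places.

SE(b₁) = s/√Sₓₓ = 36.831/√747.09 = 1.34749.
t = -1.3859 / 1.34749 = -1.0285.
df = n − 2 = 198.
One-sided p ≈ 0.1525, which is ≥ 0.025, so fail to reject H₀.
The data do not give significant evidence that the true slope on class size is negative.

t = -1.0285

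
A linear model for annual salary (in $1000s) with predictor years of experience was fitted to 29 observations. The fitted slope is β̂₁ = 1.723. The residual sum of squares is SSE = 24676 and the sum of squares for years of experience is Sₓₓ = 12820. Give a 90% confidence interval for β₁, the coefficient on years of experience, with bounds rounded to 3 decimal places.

MSE = SSE/(n − 2) = 24676/27 = 913.926.
SE(β̂₁) = √(MSE/Sₓₓ) = √(913.926/12820) = 0.267.
df = n − 2 = 27.
t* = t_{0.05, 27} = 1.703288.
Margin = t* × SE = 1.703288 × 0.267 = 0.45478.
CI: 1.723 ± 0.45478 → (1.268, 2.178).
With 90% confidence, each one-unit increase in years of experience is associated with a change of between 1.268 and 2.178 $1000s in annual salary.

(1.268, 2.178)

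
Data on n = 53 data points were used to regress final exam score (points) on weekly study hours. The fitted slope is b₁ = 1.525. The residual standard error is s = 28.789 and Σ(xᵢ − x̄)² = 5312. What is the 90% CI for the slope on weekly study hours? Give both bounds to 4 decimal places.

SE(b₁) = s/√Sₓₓ = 28.789/√5312 = 0.395.
df = n − 2 = 51.
t* = t_{0.05, 51} = 1.675285.
Margin = t* × SE = 1.675285 × 0.395 = 0.661738.
CI: 1.525 ± 0.661738 → (0.8633, 2.1867).
With 90% confidence, each one-unit increase in weekly study hours is associated with a change of between 0.8633 and 2.1867 points in final exam score.

(0.8633, 2.1867)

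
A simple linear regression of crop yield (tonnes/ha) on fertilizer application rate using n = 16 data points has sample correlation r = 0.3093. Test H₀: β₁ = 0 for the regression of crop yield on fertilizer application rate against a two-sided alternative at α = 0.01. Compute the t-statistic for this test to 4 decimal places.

t = r·√(n − 2)/√(1 − r²) = 0.3093·√14/√0.904334 = 1.2170.
df = n − 2 = 14.
Two-sided p ≈ 0.2437, which is ≥ 0.01, so fail to reject H₀.
The data do not give significant evidence of a linear association between fertilizer application rate and crop yield.

t = 1.2170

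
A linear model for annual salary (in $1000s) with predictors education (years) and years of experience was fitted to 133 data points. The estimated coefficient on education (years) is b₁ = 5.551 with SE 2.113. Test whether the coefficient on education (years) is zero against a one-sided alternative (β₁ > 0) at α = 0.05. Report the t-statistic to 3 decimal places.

H₀: β₁ = 0 vs H₁: β₁ > 0.
t = (b₁ − β₁⁰)/SE = 5.551 / 2.113 = 2.627.
df = n − k − 1 = 133 − 2 − 1 = 130.
One-sided p ≈ 0.0048, which is < 0.05, so reject H₀.
There is evidence that the true slope on education (years) is positive, holding the other predictors fixed.

t = 2.627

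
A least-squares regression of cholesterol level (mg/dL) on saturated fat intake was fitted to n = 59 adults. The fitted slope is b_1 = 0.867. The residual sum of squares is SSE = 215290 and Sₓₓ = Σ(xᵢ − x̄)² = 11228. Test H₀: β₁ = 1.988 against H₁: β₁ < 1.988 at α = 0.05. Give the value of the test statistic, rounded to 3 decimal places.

MSE = SSE/(n − 2) = 215290/57 = 3777.02.
SE(b_1) = √(MSE/Sₓₓ) = √(3777.02/11228) = 0.579994.
t = (0.867 − 1.988) / 0.579994 = -1.933.
df = n − 2 = 57.
One-sided p ≈ 0.0291, which is < 0.05, so reject H₀.
There is evidence that the true slope on saturated fat intake is below 1.988 mg/dL per unit.

t = -1.933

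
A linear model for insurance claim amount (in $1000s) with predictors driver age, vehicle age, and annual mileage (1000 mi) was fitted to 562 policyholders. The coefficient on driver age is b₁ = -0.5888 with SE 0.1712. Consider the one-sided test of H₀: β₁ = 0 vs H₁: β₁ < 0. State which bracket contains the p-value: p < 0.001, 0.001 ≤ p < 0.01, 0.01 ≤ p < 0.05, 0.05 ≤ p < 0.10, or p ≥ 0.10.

t = -0.5888 / 0.1712 = -3.439.
df = n − k − 1 = 562 − 3 − 1 = 558.
One-sided p = P(T_{558} < t) ≈ 0.0003.
So p < 0.001.

p < 0.001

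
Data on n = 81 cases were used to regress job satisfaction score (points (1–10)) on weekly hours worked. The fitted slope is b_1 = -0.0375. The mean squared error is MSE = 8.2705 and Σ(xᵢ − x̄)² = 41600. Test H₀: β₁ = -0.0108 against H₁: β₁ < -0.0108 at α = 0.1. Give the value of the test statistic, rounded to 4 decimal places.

t = -1.8936

SE(b_1) = √(MSE/Sₓₓ) = √(8.2705/41600) = 0.0141.
t = (-0.0375 − (-0.0108)) / 0.0141 = -1.8936.
df = n − 2 = 79.
One-sided p ≈ 0.0310, which is < 0.1, so reject H₀.
There is evidence that the true slope on weekly hours worked is below -0.0108 points (1–10) per unit.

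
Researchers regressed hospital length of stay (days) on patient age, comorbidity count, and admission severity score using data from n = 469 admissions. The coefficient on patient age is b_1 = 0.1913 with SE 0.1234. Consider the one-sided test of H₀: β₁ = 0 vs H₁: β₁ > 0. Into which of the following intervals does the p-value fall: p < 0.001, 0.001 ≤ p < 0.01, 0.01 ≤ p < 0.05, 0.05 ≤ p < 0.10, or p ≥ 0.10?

t = 0.1913 / 0.1234 = 1.550.
df = n − k − 1 = 469 − 3 − 1 = 465.
One-sided p = P(T_{465} > t) ≈ 0.0609.
So 0.05 ≤ p < 0.10.

0.05 ≤ p < 0.10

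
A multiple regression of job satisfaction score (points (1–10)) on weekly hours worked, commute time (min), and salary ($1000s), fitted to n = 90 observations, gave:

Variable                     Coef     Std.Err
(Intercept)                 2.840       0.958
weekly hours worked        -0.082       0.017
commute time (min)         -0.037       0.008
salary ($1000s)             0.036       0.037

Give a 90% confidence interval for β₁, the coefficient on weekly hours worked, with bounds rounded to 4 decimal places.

Read off: b = -0.082, SE = 0.017 for weekly hours worked.
df = n − k − 1 = 90 − 3 − 1 = 86.
t* = t_{0.05, 86} = 1.662765.
Margin = t* × SE = 1.662765 × 0.017 = 0.028267.
CI: -0.082 ± 0.028267 → (-0.1103, -0.0537).

(-0.1103, -0.0537)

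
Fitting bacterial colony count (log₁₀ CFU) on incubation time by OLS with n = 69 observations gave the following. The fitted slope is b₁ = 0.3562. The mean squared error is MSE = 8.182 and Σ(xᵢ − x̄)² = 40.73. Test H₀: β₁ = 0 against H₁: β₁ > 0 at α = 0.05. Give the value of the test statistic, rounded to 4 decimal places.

SE(b₁) = √(MSE/Sₓₓ) = √(8.182/40.73) = 0.448201.
t = 0.3562 / 0.448201 = 0.7947.
df = n − 2 = 67.
One-sided p ≈ 0.2148, which is ≥ 0.05, so fail to reject H₀.
The data do not give significant evidence that the true slope on incubation time is positive.

t = 0.7947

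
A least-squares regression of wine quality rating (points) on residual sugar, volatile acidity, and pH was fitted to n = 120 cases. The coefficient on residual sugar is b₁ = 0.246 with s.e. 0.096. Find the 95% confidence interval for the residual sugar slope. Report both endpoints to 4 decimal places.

(0.0559, 0.4361)

df = n − k − 1 = 120 − 3 − 1 = 116.
t* = t_{0.025, 116} = 1.980626.
Margin = t* × SE = 1.980626 × 0.096 = 0.190140.
CI: 0.246 ± 0.190140 → (0.0559, 0.4361).
With 95% confidence, each one-unit increase in residual sugar is associated with a change of between 0.0559 and 0.4361 points in wine quality rating, holding the other predictors fixed.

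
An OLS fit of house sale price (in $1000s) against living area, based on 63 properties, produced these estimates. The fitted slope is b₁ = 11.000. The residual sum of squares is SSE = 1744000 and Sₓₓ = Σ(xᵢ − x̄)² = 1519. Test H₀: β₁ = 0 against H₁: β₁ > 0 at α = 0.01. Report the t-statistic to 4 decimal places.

t = 2.5355

MSE = SSE/(n − 2) = 1744000/61 = 28590.2.
SE(b₁) = √(MSE/Sₓₓ) = √(28590.2/1519) = 4.3384.
t = 11.000 / 4.3384 = 2.5355.
df = n − 2 = 61.
One-sided p ≈ 0.0069, which is < 0.01, so reject H₀.
There is evidence that the true slope on living area is positive.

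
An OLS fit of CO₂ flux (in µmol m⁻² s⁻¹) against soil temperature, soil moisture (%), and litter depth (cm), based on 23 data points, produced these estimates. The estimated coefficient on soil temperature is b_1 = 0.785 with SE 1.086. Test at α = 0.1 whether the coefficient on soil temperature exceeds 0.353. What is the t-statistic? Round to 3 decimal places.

H₀: β₁ = 0.353 vs H₁: β₁ > 0.353.
t = (b_1 − β₁⁰)/SE = (0.785 − 0.353) / 1.086 = 0.398.
df = n − k − 1 = 23 − 3 − 1 = 19.
One-sided p ≈ 0.3476, which is ≥ 0.1, so fail to reject H₀.
The data do not give significant evidence that the true slope on soil temperature exceeds 0.353 µmol m⁻² s⁻¹ per unit, holding the other predictors fixed.

t = 0.398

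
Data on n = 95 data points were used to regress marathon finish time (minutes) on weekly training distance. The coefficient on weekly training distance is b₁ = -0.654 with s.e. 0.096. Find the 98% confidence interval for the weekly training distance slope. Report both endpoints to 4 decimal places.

df = n − 2 = 95 − 2 = 93.
t* = t_{0.01, 93} = 2.367115.
Margin = t* × SE = 2.367115 × 0.096 = 0.227243.
CI: -0.654 ± 0.227243 → (-0.8812, -0.4268).
With 98% confidence, each one-unit increase in weekly training distance is associated with a change of between -0.8812 and -0.4268 minutes in marathon finish time.

(-0.8812, -0.4268)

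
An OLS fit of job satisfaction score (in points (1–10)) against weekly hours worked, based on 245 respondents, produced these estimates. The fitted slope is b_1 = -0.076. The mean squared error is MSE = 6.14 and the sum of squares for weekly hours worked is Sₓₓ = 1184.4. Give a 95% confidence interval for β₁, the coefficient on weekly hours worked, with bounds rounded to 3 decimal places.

(-0.218, 0.066)

SE(b_1) = √(MSE/Sₓₓ) = √(6.14/1184.4) = 0.0720004.
df = n − 2 = 243.
t* = t_{0.025, 243} = 1.969774.
Margin = t* × SE = 1.969774 × 0.0720004 = 0.14182.
CI: -0.076 ± 0.14182 → (-0.218, 0.066).
With 95% confidence, each one-unit increase in weekly hours worked is associated with a change of between -0.218 and 0.066 points (1–10) in job satisfaction score.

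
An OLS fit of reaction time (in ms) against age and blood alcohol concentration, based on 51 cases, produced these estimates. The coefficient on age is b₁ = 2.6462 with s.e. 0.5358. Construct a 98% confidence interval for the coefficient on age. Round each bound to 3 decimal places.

df = n − k − 1 = 51 − 2 − 1 = 48.
t* = t_{0.01, 48} = 2.406581.
Margin = t* × SE = 2.406581 × 0.5358 = 1.28945.
CI: 2.6462 ± 1.28945 → (1.357, 3.936).
With 98% confidence, each one-unit increase in age is associated with a change of between 1.357 and 3.936 ms in reaction time, holding the other predictors fixed.

(1.357, 3.936)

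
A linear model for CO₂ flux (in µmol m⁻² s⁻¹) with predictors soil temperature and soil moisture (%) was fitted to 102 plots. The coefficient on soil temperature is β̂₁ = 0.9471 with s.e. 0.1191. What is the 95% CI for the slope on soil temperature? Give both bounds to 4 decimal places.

(0.7108, 1.1834)

df = n − k − 1 = 102 − 2 − 1 = 99.
t* = t_{0.025, 99} = 1.984217.
Margin = t* × SE = 1.984217 × 0.1191 = 0.236320.
CI: 0.9471 ± 0.236320 → (0.7108, 1.1834).
With 95% confidence, each one-unit increase in soil temperature is associated with a change of between 0.7108 and 1.1834 µmol m⁻² s⁻¹ in CO₂ flux, holding the other predictors fixed.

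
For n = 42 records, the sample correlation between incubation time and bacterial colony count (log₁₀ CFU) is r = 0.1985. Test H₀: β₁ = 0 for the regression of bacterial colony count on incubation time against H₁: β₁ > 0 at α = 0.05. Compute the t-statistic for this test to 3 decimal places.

t = 1.281

t = r·√(n − 2)/√(1 − r²) = 0.1985·√40/√0.960598 = 1.281.
df = n − 2 = 40.
One-sided p ≈ 0.1038, which is ≥ 0.05, so fail to reject H₀.
The data do not give significant evidence of a linear association between incubation time and bacterial colony count.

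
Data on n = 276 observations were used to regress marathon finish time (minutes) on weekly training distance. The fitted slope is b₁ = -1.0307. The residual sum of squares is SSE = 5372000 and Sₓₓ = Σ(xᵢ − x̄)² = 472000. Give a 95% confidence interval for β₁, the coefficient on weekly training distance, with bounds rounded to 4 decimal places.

MSE = SSE/(n − 2) = 5372000/274 = 19605.8.
SE(b₁) = √(MSE/Sₓₓ) = √(19605.8/472000) = 0.203808.
df = n − 2 = 274.
t* = t_{0.025, 274} = 1.96866.
Margin = t* × SE = 1.96866 × 0.203808 = 0.401229.
CI: -1.0307 ± 0.401229 → (-1.4319, -0.6295).
With 95% confidence, each one-unit increase in weekly training distance is associated with a change of between -1.4319 and -0.6295 minutes in marathon finish time.

(-1.4319, -0.6295)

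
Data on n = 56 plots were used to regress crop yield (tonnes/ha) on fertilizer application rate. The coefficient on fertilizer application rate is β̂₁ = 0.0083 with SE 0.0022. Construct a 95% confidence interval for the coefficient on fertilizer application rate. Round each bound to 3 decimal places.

(0.004, 0.013)

df = n − 2 = 56 − 2 = 54.
t* = t_{0.025, 54} = 2.004879.
Margin = t* × SE = 2.004879 × 0.0022 = 0.00441.
CI: 0.0083 ± 0.00441 → (0.004, 0.013).
With 95% confidence, each one-unit increase in fertilizer application rate is associated with a change of between 0.004 and 0.013 tonnes/ha in crop yield.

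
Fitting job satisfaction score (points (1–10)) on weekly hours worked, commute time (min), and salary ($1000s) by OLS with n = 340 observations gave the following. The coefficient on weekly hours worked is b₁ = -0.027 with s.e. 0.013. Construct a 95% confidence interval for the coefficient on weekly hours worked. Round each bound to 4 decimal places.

df = n − k − 1 = 340 − 3 − 1 = 336.
t* = t_{0.025, 336} = 1.967049.
Margin = t* × SE = 1.967049 × 0.013 = 0.025572.
CI: -0.027 ± 0.025572 → (-0.0526, -0.0014).
With 95% confidence, each one-unit increase in weekly hours worked is associated with a change of between -0.0526 and -0.0014 points (1–10) in job satisfaction score, holding the other predictors fixed.

(-0.0526, -0.0014)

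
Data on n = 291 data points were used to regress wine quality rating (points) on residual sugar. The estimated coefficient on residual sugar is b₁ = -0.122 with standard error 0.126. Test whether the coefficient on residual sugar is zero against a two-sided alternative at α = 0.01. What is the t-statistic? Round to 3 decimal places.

H₀: β₁ = 0 vs H₁: β₁ ≠ 0.
t = (b₁ − β₁⁰)/SE = -0.122 / 0.126 = -0.968.
df = n − 2 = 291 − 2 = 289.
Two-sided p ≈ 0.3337, which is ≥ 0.01, so fail to reject H₀.
The data do not give significant evidence of an association between residual sugar and wine quality rating.

t = -0.968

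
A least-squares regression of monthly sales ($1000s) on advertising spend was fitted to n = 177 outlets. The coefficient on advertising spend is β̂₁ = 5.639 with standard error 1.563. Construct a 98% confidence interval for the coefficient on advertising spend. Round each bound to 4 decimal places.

(1.9693, 9.3087)

df = n − 2 = 177 − 2 = 175.
t* = t_{0.01, 175} = 2.347845.
Margin = t* × SE = 2.347845 × 1.563 = 3.669682.
CI: 5.639 ± 3.669682 → (1.9693, 9.3087).
With 98% confidence, each one-unit increase in advertising spend is associated with a change of between 1.9693 and 9.3087 $1000s in monthly sales.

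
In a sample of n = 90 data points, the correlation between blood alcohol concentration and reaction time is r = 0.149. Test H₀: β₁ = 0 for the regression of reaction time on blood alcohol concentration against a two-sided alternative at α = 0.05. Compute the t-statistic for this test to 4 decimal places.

t = 1.4135

t = r·√(n − 2)/√(1 − r²) = 0.149·√88/√0.977799 = 1.4135.
df = n − 2 = 88.
Two-sided p ≈ 0.1610, which is ≥ 0.05, so fail to reject H₀.
The data do not give significant evidence of a linear association between blood alcohol concentration and reaction time.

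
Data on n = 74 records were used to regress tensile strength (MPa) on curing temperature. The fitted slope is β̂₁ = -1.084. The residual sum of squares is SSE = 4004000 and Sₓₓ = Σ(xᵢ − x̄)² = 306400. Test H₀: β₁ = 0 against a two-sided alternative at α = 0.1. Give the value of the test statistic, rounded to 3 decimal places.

t = -2.544

MSE = SSE/(n − 2) = 4004000/72 = 55611.1.
SE(β̂₁) = √(MSE/Sₓₓ) = √(55611.1/306400) = 0.426026.
t = -1.084 / 0.426026 = -2.544.
df = n − 2 = 72.
Two-sided p ≈ 0.0131, which is < 0.1, so reject H₀.
There is evidence that curing temperature is associated with tensile strength.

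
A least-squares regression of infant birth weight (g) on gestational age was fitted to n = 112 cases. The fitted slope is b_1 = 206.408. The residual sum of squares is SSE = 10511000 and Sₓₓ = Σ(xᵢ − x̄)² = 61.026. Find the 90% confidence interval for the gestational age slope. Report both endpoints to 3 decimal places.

(140.768, 272.048)

MSE = SSE/(n − 2) = 10511000/110 = 95554.5.
SE(b_1) = √(MSE/Sₓₓ) = √(95554.5/61.026) = 39.5702.
df = n − 2 = 110.
t* = t_{0.05, 110} = 1.658824.
Margin = t* × SE = 1.658824 × 39.5702 = 65.64000.
CI: 206.408 ± 65.64000 → (140.768, 272.048).
With 90% confidence, each one-unit increase in gestational age is associated with a change of between 140.768 and 272.048 g in infant birth weight.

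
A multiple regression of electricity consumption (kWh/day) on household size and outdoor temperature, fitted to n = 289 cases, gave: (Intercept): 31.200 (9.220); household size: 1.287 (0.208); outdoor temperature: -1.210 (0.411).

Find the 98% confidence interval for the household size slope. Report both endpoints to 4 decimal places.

Read off: b = 1.287, SE = 0.208 for household size.
df = n − k − 1 = 289 − 2 − 1 = 286.
t* = t_{0.01, 286} = 2.339457.
Margin = t* × SE = 2.339457 × 0.208 = 0.486607.
CI: 1.287 ± 0.486607 → (0.8004, 1.7736).

(0.8004, 1.7736)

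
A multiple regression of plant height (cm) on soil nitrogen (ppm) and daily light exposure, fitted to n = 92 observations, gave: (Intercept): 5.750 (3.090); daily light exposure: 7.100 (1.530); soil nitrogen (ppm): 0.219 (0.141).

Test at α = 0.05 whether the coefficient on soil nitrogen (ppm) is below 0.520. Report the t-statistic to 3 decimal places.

t = -2.135

Read off: b = 0.219, SE = 0.141 for soil nitrogen (ppm).
H₀: β₁ = 0.520 vs H₁: β₁ < 0.520.
t = (0.219 − 0.520) / 0.141 = -2.135.
df = n − k − 1 = 92 − 2 − 1 = 89.
One-sided p ≈ 0.0178, which is < 0.05, so reject H₀.
There is evidence that the true slope on soil nitrogen (ppm) is below 0.520 cm per unit, holding the other predictors fixed.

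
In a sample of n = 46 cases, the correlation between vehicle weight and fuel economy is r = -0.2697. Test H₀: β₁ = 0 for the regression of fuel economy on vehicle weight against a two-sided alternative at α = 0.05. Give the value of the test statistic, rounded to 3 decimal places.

t = r·√(n − 2)/√(1 − r²) = -0.2697·√44/√0.927262 = -1.858.
df = n − 2 = 44.
Two-sided p ≈ 0.0699, which is ≥ 0.05, so fail to reject H₀.
The data do not give significant evidence of a linear association between vehicle weight and fuel economy.

t = -1.858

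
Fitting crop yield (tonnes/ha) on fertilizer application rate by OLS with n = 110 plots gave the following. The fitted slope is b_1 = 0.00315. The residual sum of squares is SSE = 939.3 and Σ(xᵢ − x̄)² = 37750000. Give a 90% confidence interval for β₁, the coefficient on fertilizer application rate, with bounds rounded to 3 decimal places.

MSE = SSE/(n − 2) = 939.3/108 = 8.69722.
SE(b_1) = √(MSE/Sₓₓ) = √(8.69722/37750000) = 0.00047999.
df = n − 2 = 108.
t* = t_{0.05, 108} = 1.659085.
Margin = t* × SE = 1.659085 × 0.00047999 = 0.00080.
CI: 0.00315 ± 0.00080 → (0.002, 0.004).
With 90% confidence, each one-unit increase in fertilizer application rate is associated with a change of between 0.002 and 0.004 tonnes/ha in crop yield.

(0.002, 0.004)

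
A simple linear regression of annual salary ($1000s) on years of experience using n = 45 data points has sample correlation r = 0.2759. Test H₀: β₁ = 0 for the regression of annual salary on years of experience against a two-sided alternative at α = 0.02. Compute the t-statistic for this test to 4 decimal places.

t = r·√(n − 2)/√(1 − r²) = 0.2759·√43/√0.923879 = 1.8823.
df = n − 2 = 43.
Two-sided p ≈ 0.0666, which is ≥ 0.02, so fail to reject H₀.
The data do not give significant evidence of a linear association between years of experience and annual salary.

t = 1.8823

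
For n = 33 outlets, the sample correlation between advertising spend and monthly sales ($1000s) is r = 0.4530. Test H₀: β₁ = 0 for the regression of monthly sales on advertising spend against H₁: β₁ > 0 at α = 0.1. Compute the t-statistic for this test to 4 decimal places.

t = r·√(n − 2)/√(1 − r²) = 0.4530·√31/√0.794791 = 2.8291.
df = n − 2 = 31.
One-sided p ≈ 0.0041, which is < 0.1, so reject H₀.
There is evidence of a linear association between advertising spend and monthly sales.

t = 2.8291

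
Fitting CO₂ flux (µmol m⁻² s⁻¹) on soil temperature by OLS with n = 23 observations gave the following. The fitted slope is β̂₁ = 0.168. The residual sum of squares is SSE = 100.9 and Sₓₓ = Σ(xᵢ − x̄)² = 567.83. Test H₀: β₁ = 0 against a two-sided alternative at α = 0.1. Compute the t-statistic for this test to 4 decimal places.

t = 1.8263

MSE = SSE/(n − 2) = 100.9/21 = 4.80476.
SE(β̂₁) = √(MSE/Sₓₓ) = √(4.80476/567.83) = 0.0919871.
t = 0.168 / 0.0919871 = 1.8263.
df = n − 2 = 21.
Two-sided p ≈ 0.0821, which is < 0.1, so reject H₀.
There is evidence that soil temperature is associated with CO₂ flux.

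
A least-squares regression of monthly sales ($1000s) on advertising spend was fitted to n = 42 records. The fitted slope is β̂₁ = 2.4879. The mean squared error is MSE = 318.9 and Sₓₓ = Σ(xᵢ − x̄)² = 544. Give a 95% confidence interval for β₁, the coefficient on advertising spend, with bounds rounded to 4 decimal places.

SE(β̂₁) = √(MSE/Sₓₓ) = √(318.9/544) = 0.765646.
df = n − 2 = 40.
t* = t_{0.025, 40} = 2.021075.
Margin = t* × SE = 2.021075 × 0.765646 = 1.547428.
CI: 2.4879 ± 1.547428 → (0.9405, 4.0353).
With 95% confidence, each one-unit increase in advertising spend is associated with a change of between 0.9405 and 4.0353 $1000s in monthly sales.

(0.9405, 4.0353)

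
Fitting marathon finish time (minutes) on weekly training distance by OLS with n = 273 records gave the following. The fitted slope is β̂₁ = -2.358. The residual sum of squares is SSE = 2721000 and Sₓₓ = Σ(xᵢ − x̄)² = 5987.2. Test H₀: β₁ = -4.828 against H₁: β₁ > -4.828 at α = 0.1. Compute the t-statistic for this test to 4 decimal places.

t = 1.9073

MSE = SSE/(n − 2) = 2721000/271 = 10040.6.
SE(β̂₁) = √(MSE/Sₓₓ) = √(10040.6/5987.2) = 1.29499.
t = (-2.358 − (-4.828)) / 1.29499 = 1.9073.
df = n − 2 = 271.
One-sided p ≈ 0.0288, which is < 0.1, so reject H₀.
There is evidence that the true slope on weekly training distance exceeds -4.828 minutes per unit.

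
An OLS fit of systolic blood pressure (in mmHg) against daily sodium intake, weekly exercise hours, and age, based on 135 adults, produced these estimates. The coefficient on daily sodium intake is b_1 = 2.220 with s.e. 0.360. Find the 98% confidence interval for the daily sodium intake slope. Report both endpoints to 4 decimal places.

(1.3721, 3.0679)

df = n − k − 1 = 135 − 3 − 1 = 131.
t* = t_{0.01, 131} = 2.35515.
Margin = t* × SE = 2.35515 × 0.360 = 0.847854.
CI: 2.220 ± 0.847854 → (1.3721, 3.0679).
With 98% confidence, each one-unit increase in daily sodium intake is associated with a change of between 1.3721 and 3.0679 mmHg in systolic blood pressure, holding the other predictors fixed.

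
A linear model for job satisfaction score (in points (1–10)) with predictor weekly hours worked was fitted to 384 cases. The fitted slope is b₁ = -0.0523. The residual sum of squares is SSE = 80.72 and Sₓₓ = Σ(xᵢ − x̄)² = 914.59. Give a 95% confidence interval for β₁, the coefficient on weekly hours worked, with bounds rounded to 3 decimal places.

MSE = SSE/(n − 2) = 80.72/382 = 0.211309.
SE(b₁) = √(MSE/Sₓₓ) = √(0.211309/914.59) = 0.0152001.
df = n − 2 = 382.
t* = t_{0.025, 382} = 1.966194.
Margin = t* × SE = 1.966194 × 0.0152001 = 0.02989.
CI: -0.0523 ± 0.02989 → (-0.082, -0.022).
With 95% confidence, each one-unit increase in weekly hours worked is associated with a change of between -0.082 and -0.022 points (1–10) in job satisfaction score.

(-0.082, -0.022)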